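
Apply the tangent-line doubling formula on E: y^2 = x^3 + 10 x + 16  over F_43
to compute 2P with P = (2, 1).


Doubling: s = (3 x1^2 + a) / (2 y1)
s = (3*2^2 + 10) / (2*1) mod 43 = 11
x3 = s^2 - 2 x1 mod 43 = 11^2 - 2*2 = 31
y3 = s (x1 - x3) - y1 mod 43 = 11 * (2 - 31) - 1 = 24

2P = (31, 24)


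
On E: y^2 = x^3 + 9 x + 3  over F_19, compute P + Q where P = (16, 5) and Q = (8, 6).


P != Q, so use the chord formula.
s = (y2 - y1) / (x2 - x1) = (1) / (11) mod 19 = 7
x3 = s^2 - x1 - x2 mod 19 = 7^2 - 16 - 8 = 6
y3 = s (x1 - x3) - y1 mod 19 = 7 * (16 - 6) - 5 = 8

P + Q = (6, 8)


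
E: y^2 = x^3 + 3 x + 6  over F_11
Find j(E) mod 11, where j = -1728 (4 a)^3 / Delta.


Delta = -16(4 a^3 + 27 b^2) mod 11 = 1
-1728 * (4 a)^3 = -1728 * (4*3)^3 mod 11 = 10
j = 10 * 1^(-1) mod 11 = 10

j = 10 (mod 11)


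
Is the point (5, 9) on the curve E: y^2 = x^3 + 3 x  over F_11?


Check whether y^2 = x^3 + 3 x + 0 (mod 11) for (x, y) = (5, 9).
LHS: y^2 = 9^2 mod 11 = 4
RHS: x^3 + 3 x + 0 = 5^3 + 3*5 + 0 mod 11 = 8
LHS != RHS

No, not on the curve


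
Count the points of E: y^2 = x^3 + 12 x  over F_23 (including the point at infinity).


For each x in F_23, count y with y^2 = x^3 + 12 x + 0 mod 23:
  x = 0: RHS = 0, y in [0]  -> 1 point(s)
  x = 1: RHS = 13, y in [6, 17]  -> 2 point(s)
  x = 2: RHS = 9, y in [3, 20]  -> 2 point(s)
  x = 5: RHS = 1, y in [1, 22]  -> 2 point(s)
  x = 6: RHS = 12, y in [9, 14]  -> 2 point(s)
  x = 7: RHS = 13, y in [6, 17]  -> 2 point(s)
  x = 9: RHS = 9, y in [3, 20]  -> 2 point(s)
  x = 10: RHS = 16, y in [4, 19]  -> 2 point(s)
  x = 12: RHS = 9, y in [3, 20]  -> 2 point(s)
  x = 15: RHS = 13, y in [6, 17]  -> 2 point(s)
  x = 19: RHS = 3, y in [7, 16]  -> 2 point(s)
  x = 20: RHS = 6, y in [11, 12]  -> 2 point(s)
Affine points: 23. Add the point at infinity: total = 24.

#E(F_23) = 24


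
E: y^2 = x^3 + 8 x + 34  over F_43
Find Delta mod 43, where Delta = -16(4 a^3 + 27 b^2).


4 a^3 + 27 b^2 = 4*8^3 + 27*34^2 = 2048 + 31212 = 33260
Delta = -16 * (33260) = -532160
Delta mod 43 = 8

Delta = 8 (mod 43)


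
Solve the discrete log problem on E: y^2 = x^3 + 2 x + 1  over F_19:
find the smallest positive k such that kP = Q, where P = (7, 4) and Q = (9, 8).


Enumerate multiples of P until we hit Q = (9, 8):
  1P = (7, 4)
  2P = (9, 11)
  3P = (1, 17)
  4P = (12, 10)
  5P = (6, 1)
  6P = (15, 10)
  7P = (13, 1)
  8P = (4, 4)
  9P = (8, 15)
  10P = (11, 9)
  11P = (18, 6)
  12P = (0, 18)
  13P = (16, 14)
  14P = (16, 5)
  15P = (0, 1)
  16P = (18, 13)
  17P = (11, 10)
  18P = (8, 4)
  19P = (4, 15)
  20P = (13, 18)
  21P = (15, 9)
  22P = (6, 18)
  23P = (12, 9)
  24P = (1, 2)
  25P = (9, 8)
Match found at i = 25.

k = 25


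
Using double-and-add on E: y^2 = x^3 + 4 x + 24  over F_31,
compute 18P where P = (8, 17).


k = 18 = 10010_2 (binary, LSB first: 01001)
Double-and-add from P = (8, 17):
  bit 0 = 0: acc unchanged = O
  bit 1 = 1: acc = O + (2, 3) = (2, 3)
  bit 2 = 0: acc unchanged = (2, 3)
  bit 3 = 0: acc unchanged = (2, 3)
  bit 4 = 1: acc = (2, 3) + (5, 18) = (18, 10)

18P = (18, 10)


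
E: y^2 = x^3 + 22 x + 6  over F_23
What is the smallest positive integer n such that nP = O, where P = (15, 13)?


Compute successive multiples of P until we hit O:
  1P = (15, 13)
  2P = (1, 12)
  3P = (9, 17)
  4P = (2, 9)
  5P = (8, 21)
  6P = (6, 3)
  7P = (18, 22)
  8P = (22, 12)
  ... (continuing to 22P)
  22P = O

ord(P) = 22


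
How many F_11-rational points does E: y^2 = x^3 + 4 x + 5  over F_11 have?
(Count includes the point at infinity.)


For each x in F_11, count y with y^2 = x^3 + 4 x + 5 mod 11:
  x = 0: RHS = 5, y in [4, 7]  -> 2 point(s)
  x = 3: RHS = 0, y in [0]  -> 1 point(s)
  x = 6: RHS = 3, y in [5, 6]  -> 2 point(s)
  x = 9: RHS = 0, y in [0]  -> 1 point(s)
  x = 10: RHS = 0, y in [0]  -> 1 point(s)
Affine points: 7. Add the point at infinity: total = 8.

#E(F_11) = 8


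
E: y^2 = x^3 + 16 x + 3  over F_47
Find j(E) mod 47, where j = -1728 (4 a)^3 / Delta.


Delta = -16(4 a^3 + 27 b^2) mod 47 = 35
-1728 * (4 a)^3 = -1728 * (4*16)^3 mod 47 = 40
j = 40 * 35^(-1) mod 47 = 28

j = 28 (mod 47)


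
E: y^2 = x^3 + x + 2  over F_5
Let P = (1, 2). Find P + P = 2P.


Doubling: s = (3 x1^2 + a) / (2 y1)
s = (3*1^2 + 1) / (2*2) mod 5 = 1
x3 = s^2 - 2 x1 mod 5 = 1^2 - 2*1 = 4
y3 = s (x1 - x3) - y1 mod 5 = 1 * (1 - 4) - 2 = 0

2P = (4, 0)


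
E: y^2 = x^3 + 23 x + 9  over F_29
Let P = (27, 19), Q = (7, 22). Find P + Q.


P != Q, so use the chord formula.
s = (y2 - y1) / (x2 - x1) = (3) / (9) mod 29 = 10
x3 = s^2 - x1 - x2 mod 29 = 10^2 - 27 - 7 = 8
y3 = s (x1 - x3) - y1 mod 29 = 10 * (27 - 8) - 19 = 26

P + Q = (8, 26)


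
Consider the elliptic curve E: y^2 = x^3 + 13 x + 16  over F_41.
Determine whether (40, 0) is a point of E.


Check whether y^2 = x^3 + 13 x + 16 (mod 41) for (x, y) = (40, 0).
LHS: y^2 = 0^2 mod 41 = 0
RHS: x^3 + 13 x + 16 = 40^3 + 13*40 + 16 mod 41 = 2
LHS != RHS

No, not on the curve


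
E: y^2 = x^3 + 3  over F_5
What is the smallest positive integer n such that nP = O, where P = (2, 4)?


Compute successive multiples of P until we hit O:
  1P = (2, 4)
  2P = (2, 1)
  3P = O

ord(P) = 3


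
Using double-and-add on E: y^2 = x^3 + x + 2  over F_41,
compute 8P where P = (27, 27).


k = 8 = 1000_2 (binary, LSB first: 0001)
Double-and-add from P = (27, 27):
  bit 0 = 0: acc unchanged = O
  bit 1 = 0: acc unchanged = O
  bit 2 = 0: acc unchanged = O
  bit 3 = 1: acc = O + (0, 17) = (0, 17)

8P = (0, 17)


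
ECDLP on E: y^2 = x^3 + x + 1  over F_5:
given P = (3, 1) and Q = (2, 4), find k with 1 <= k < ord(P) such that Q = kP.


Enumerate multiples of P until we hit Q = (2, 4):
  1P = (3, 1)
  2P = (0, 1)
  3P = (2, 4)
Match found at i = 3.

k = 3


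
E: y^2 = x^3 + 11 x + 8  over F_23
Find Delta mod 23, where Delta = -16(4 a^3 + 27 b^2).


4 a^3 + 27 b^2 = 4*11^3 + 27*8^2 = 5324 + 1728 = 7052
Delta = -16 * (7052) = -112832
Delta mod 23 = 6

Delta = 6 (mod 23)


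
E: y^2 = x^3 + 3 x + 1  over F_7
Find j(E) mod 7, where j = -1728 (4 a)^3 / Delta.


Delta = -16(4 a^3 + 27 b^2) mod 7 = 3
-1728 * (4 a)^3 = -1728 * (4*3)^3 mod 7 = 6
j = 6 * 3^(-1) mod 7 = 2

j = 2 (mod 7)


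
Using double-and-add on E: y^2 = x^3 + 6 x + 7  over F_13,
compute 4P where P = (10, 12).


k = 4 = 100_2 (binary, LSB first: 001)
Double-and-add from P = (10, 12):
  bit 0 = 0: acc unchanged = O
  bit 1 = 0: acc unchanged = O
  bit 2 = 1: acc = O + (12, 0) = (12, 0)

4P = (12, 0)


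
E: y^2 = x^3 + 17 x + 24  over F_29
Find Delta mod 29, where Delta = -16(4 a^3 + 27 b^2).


4 a^3 + 27 b^2 = 4*17^3 + 27*24^2 = 19652 + 15552 = 35204
Delta = -16 * (35204) = -563264
Delta mod 29 = 3

Delta = 3 (mod 29)


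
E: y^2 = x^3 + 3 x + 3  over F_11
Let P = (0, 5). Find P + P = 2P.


Doubling: s = (3 x1^2 + a) / (2 y1)
s = (3*0^2 + 3) / (2*5) mod 11 = 8
x3 = s^2 - 2 x1 mod 11 = 8^2 - 2*0 = 9
y3 = s (x1 - x3) - y1 mod 11 = 8 * (0 - 9) - 5 = 0

2P = (9, 0)


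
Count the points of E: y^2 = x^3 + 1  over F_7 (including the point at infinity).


For each x in F_7, count y with y^2 = x^3 + 0 x + 1 mod 7:
  x = 0: RHS = 1, y in [1, 6]  -> 2 point(s)
  x = 1: RHS = 2, y in [3, 4]  -> 2 point(s)
  x = 2: RHS = 2, y in [3, 4]  -> 2 point(s)
  x = 3: RHS = 0, y in [0]  -> 1 point(s)
  x = 4: RHS = 2, y in [3, 4]  -> 2 point(s)
  x = 5: RHS = 0, y in [0]  -> 1 point(s)
  x = 6: RHS = 0, y in [0]  -> 1 point(s)
Affine points: 11. Add the point at infinity: total = 12.

#E(F_7) = 12


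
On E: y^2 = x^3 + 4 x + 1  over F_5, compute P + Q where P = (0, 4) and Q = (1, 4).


P != Q, so use the chord formula.
s = (y2 - y1) / (x2 - x1) = (0) / (1) mod 5 = 0
x3 = s^2 - x1 - x2 mod 5 = 0^2 - 0 - 1 = 4
y3 = s (x1 - x3) - y1 mod 5 = 0 * (0 - 4) - 4 = 1

P + Q = (4, 1)


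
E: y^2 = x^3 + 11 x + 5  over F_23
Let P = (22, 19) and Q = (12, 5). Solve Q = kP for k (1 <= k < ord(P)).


Enumerate multiples of P until we hit Q = (12, 5):
  1P = (22, 19)
  2P = (18, 20)
  3P = (19, 9)
  4P = (11, 10)
  5P = (15, 16)
  6P = (12, 5)
Match found at i = 6.

k = 6


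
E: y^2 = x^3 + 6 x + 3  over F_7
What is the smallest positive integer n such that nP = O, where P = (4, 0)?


Compute successive multiples of P until we hit O:
  1P = (4, 0)
  2P = O

ord(P) = 2


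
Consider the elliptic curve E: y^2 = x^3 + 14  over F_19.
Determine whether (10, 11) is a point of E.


Check whether y^2 = x^3 + 0 x + 14 (mod 19) for (x, y) = (10, 11).
LHS: y^2 = 11^2 mod 19 = 7
RHS: x^3 + 0 x + 14 = 10^3 + 0*10 + 14 mod 19 = 7
LHS = RHS

Yes, on the curve


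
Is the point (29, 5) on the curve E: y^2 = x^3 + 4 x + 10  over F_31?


Check whether y^2 = x^3 + 4 x + 10 (mod 31) for (x, y) = (29, 5).
LHS: y^2 = 5^2 mod 31 = 25
RHS: x^3 + 4 x + 10 = 29^3 + 4*29 + 10 mod 31 = 25
LHS = RHS

Yes, on the curve


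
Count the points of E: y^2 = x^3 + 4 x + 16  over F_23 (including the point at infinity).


For each x in F_23, count y with y^2 = x^3 + 4 x + 16 mod 23:
  x = 0: RHS = 16, y in [4, 19]  -> 2 point(s)
  x = 2: RHS = 9, y in [3, 20]  -> 2 point(s)
  x = 3: RHS = 9, y in [3, 20]  -> 2 point(s)
  x = 4: RHS = 4, y in [2, 21]  -> 2 point(s)
  x = 5: RHS = 0, y in [0]  -> 1 point(s)
  x = 6: RHS = 3, y in [7, 16]  -> 2 point(s)
  x = 8: RHS = 8, y in [10, 13]  -> 2 point(s)
  x = 15: RHS = 1, y in [1, 22]  -> 2 point(s)
  x = 16: RHS = 13, y in [6, 17]  -> 2 point(s)
  x = 17: RHS = 6, y in [11, 12]  -> 2 point(s)
  x = 18: RHS = 9, y in [3, 20]  -> 2 point(s)
  x = 20: RHS = 0, y in [0]  -> 1 point(s)
  x = 21: RHS = 0, y in [0]  -> 1 point(s)
Affine points: 23. Add the point at infinity: total = 24.

#E(F_23) = 24


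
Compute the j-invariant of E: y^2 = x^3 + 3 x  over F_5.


Delta = -16(4 a^3 + 27 b^2) mod 5 = 2
-1728 * (4 a)^3 = -1728 * (4*3)^3 mod 5 = 1
j = 1 * 2^(-1) mod 5 = 3

j = 3 (mod 5)


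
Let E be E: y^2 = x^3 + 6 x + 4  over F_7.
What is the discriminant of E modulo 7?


4 a^3 + 27 b^2 = 4*6^3 + 27*4^2 = 864 + 432 = 1296
Delta = -16 * (1296) = -20736
Delta mod 7 = 5

Delta = 5 (mod 7)


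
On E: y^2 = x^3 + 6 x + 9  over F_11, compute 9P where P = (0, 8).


k = 9 = 1001_2 (binary, LSB first: 1001)
Double-and-add from P = (0, 8):
  bit 0 = 1: acc = O + (0, 8) = (0, 8)
  bit 1 = 0: acc unchanged = (0, 8)
  bit 2 = 0: acc unchanged = (0, 8)
  bit 3 = 1: acc = (0, 8) + (1, 7) = (0, 3)

9P = (0, 3)


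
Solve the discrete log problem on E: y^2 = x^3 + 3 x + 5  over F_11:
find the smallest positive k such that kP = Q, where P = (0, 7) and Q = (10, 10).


Enumerate multiples of P until we hit Q = (10, 10):
  1P = (0, 7)
  2P = (1, 3)
  3P = (4, 9)
  4P = (10, 10)
Match found at i = 4.

k = 4


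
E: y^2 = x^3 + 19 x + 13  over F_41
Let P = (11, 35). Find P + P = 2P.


Doubling: s = (3 x1^2 + a) / (2 y1)
s = (3*11^2 + 19) / (2*35) mod 41 = 16
x3 = s^2 - 2 x1 mod 41 = 16^2 - 2*11 = 29
y3 = s (x1 - x3) - y1 mod 41 = 16 * (11 - 29) - 35 = 5

2P = (29, 5)


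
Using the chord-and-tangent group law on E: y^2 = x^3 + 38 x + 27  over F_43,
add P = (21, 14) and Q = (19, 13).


P != Q, so use the chord formula.
s = (y2 - y1) / (x2 - x1) = (42) / (41) mod 43 = 22
x3 = s^2 - x1 - x2 mod 43 = 22^2 - 21 - 19 = 14
y3 = s (x1 - x3) - y1 mod 43 = 22 * (21 - 14) - 14 = 11

P + Q = (14, 11)


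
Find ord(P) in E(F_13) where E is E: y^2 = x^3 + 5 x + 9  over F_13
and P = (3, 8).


Compute successive multiples of P until we hit O:
  1P = (3, 8)
  2P = (11, 2)
  3P = (2, 1)
  4P = (5, 4)
  5P = (9, 4)
  6P = (0, 3)
  7P = (7, 7)
  8P = (12, 4)
  ... (continuing to 17P)
  17P = O

ord(P) = 17


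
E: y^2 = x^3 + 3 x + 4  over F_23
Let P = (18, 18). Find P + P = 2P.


Doubling: s = (3 x1^2 + a) / (2 y1)
s = (3*18^2 + 3) / (2*18) mod 23 = 6
x3 = s^2 - 2 x1 mod 23 = 6^2 - 2*18 = 0
y3 = s (x1 - x3) - y1 mod 23 = 6 * (18 - 0) - 18 = 21

2P = (0, 21)


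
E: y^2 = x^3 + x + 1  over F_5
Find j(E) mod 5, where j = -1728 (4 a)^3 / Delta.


Delta = -16(4 a^3 + 27 b^2) mod 5 = 4
-1728 * (4 a)^3 = -1728 * (4*1)^3 mod 5 = 3
j = 3 * 4^(-1) mod 5 = 2

j = 2 (mod 5)


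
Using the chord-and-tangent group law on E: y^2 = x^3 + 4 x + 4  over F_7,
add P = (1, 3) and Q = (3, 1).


P != Q, so use the chord formula.
s = (y2 - y1) / (x2 - x1) = (5) / (2) mod 7 = 6
x3 = s^2 - x1 - x2 mod 7 = 6^2 - 1 - 3 = 4
y3 = s (x1 - x3) - y1 mod 7 = 6 * (1 - 4) - 3 = 0

P + Q = (4, 0)


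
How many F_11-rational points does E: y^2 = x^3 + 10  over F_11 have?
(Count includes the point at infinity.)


For each x in F_11, count y with y^2 = x^3 + 0 x + 10 mod 11:
  x = 1: RHS = 0, y in [0]  -> 1 point(s)
  x = 3: RHS = 4, y in [2, 9]  -> 2 point(s)
  x = 5: RHS = 3, y in [5, 6]  -> 2 point(s)
  x = 7: RHS = 1, y in [1, 10]  -> 2 point(s)
  x = 8: RHS = 5, y in [4, 7]  -> 2 point(s)
  x = 10: RHS = 9, y in [3, 8]  -> 2 point(s)
Affine points: 11. Add the point at infinity: total = 12.

#E(F_11) = 12


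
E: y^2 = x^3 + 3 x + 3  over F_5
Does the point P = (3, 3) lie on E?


Check whether y^2 = x^3 + 3 x + 3 (mod 5) for (x, y) = (3, 3).
LHS: y^2 = 3^2 mod 5 = 4
RHS: x^3 + 3 x + 3 = 3^3 + 3*3 + 3 mod 5 = 4
LHS = RHS

Yes, on the curve


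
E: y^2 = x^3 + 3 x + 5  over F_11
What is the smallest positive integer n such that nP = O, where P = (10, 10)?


Compute successive multiples of P until we hit O:
  1P = (10, 10)
  2P = (0, 4)
  3P = (4, 9)
  4P = (1, 8)
  5P = (1, 3)
  6P = (4, 2)
  7P = (0, 7)
  8P = (10, 1)
  ... (continuing to 9P)
  9P = O

ord(P) = 9


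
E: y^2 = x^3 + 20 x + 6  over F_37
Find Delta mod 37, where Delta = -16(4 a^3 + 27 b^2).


4 a^3 + 27 b^2 = 4*20^3 + 27*6^2 = 32000 + 972 = 32972
Delta = -16 * (32972) = -527552
Delta mod 37 = 31

Delta = 31 (mod 37)


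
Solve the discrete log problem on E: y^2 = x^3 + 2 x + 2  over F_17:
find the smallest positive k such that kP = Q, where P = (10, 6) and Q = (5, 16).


Enumerate multiples of P until we hit Q = (5, 16):
  1P = (10, 6)
  2P = (16, 13)
  3P = (7, 6)
  4P = (0, 11)
  5P = (3, 16)
  6P = (5, 16)
Match found at i = 6.

k = 6


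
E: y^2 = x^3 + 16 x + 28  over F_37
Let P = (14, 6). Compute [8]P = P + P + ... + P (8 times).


k = 8 = 1000_2 (binary, LSB first: 0001)
Double-and-add from P = (14, 6):
  bit 0 = 0: acc unchanged = O
  bit 1 = 0: acc unchanged = O
  bit 2 = 0: acc unchanged = O
  bit 3 = 1: acc = O + (26, 1) = (26, 1)

8P = (26, 1)


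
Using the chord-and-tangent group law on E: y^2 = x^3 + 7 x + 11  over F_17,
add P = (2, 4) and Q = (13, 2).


P != Q, so use the chord formula.
s = (y2 - y1) / (x2 - x1) = (15) / (11) mod 17 = 6
x3 = s^2 - x1 - x2 mod 17 = 6^2 - 2 - 13 = 4
y3 = s (x1 - x3) - y1 mod 17 = 6 * (2 - 4) - 4 = 1

P + Q = (4, 1)


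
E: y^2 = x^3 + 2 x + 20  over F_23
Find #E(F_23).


For each x in F_23, count y with y^2 = x^3 + 2 x + 20 mod 23:
  x = 1: RHS = 0, y in [0]  -> 1 point(s)
  x = 2: RHS = 9, y in [3, 20]  -> 2 point(s)
  x = 4: RHS = 0, y in [0]  -> 1 point(s)
  x = 6: RHS = 18, y in [8, 15]  -> 2 point(s)
  x = 7: RHS = 9, y in [3, 20]  -> 2 point(s)
  x = 9: RHS = 8, y in [10, 13]  -> 2 point(s)
  x = 11: RHS = 16, y in [4, 19]  -> 2 point(s)
  x = 12: RHS = 1, y in [1, 22]  -> 2 point(s)
  x = 13: RHS = 12, y in [9, 14]  -> 2 point(s)
  x = 14: RHS = 9, y in [3, 20]  -> 2 point(s)
  x = 16: RHS = 8, y in [10, 13]  -> 2 point(s)
  x = 18: RHS = 0, y in [0]  -> 1 point(s)
  x = 21: RHS = 8, y in [10, 13]  -> 2 point(s)
Affine points: 23. Add the point at infinity: total = 24.

#E(F_23) = 24


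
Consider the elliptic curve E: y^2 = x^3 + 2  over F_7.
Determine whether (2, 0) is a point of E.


Check whether y^2 = x^3 + 0 x + 2 (mod 7) for (x, y) = (2, 0).
LHS: y^2 = 0^2 mod 7 = 0
RHS: x^3 + 0 x + 2 = 2^3 + 0*2 + 2 mod 7 = 3
LHS != RHS

No, not on the curve


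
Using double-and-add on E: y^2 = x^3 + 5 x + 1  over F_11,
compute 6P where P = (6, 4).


k = 6 = 110_2 (binary, LSB first: 011)
Double-and-add from P = (6, 4):
  bit 0 = 0: acc unchanged = O
  bit 1 = 1: acc = O + (0, 1) = (0, 1)
  bit 2 = 1: acc = (0, 1) + (9, 4) = (7, 4)

6P = (7, 4)


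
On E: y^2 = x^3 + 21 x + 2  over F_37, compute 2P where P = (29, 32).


Doubling: s = (3 x1^2 + a) / (2 y1)
s = (3*29^2 + 21) / (2*32) mod 37 = 12
x3 = s^2 - 2 x1 mod 37 = 12^2 - 2*29 = 12
y3 = s (x1 - x3) - y1 mod 37 = 12 * (29 - 12) - 32 = 24

2P = (12, 24)


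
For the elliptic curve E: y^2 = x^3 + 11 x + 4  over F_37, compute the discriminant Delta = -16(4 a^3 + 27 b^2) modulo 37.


4 a^3 + 27 b^2 = 4*11^3 + 27*4^2 = 5324 + 432 = 5756
Delta = -16 * (5756) = -92096
Delta mod 37 = 34

Delta = 34 (mod 37)


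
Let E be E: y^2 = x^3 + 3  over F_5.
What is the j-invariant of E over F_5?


Delta = -16(4 a^3 + 27 b^2) mod 5 = 2
-1728 * (4 a)^3 = -1728 * (4*0)^3 mod 5 = 0
j = 0 * 2^(-1) mod 5 = 0

j = 0 (mod 5)


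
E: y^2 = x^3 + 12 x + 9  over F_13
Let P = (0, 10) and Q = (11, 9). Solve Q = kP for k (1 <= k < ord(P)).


Enumerate multiples of P until we hit Q = (11, 9):
  1P = (0, 10)
  2P = (4, 11)
  3P = (5, 5)
  4P = (9, 12)
  5P = (1, 10)
  6P = (12, 3)
  7P = (11, 4)
  8P = (11, 9)
Match found at i = 8.

k = 8


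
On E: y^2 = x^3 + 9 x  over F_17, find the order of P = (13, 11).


Compute successive multiples of P until we hit O:
  1P = (13, 11)
  2P = (4, 10)
  3P = (4, 7)
  4P = (13, 6)
  5P = O

ord(P) = 5


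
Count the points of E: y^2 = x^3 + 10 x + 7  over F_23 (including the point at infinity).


For each x in F_23, count y with y^2 = x^3 + 10 x + 7 mod 23:
  x = 1: RHS = 18, y in [8, 15]  -> 2 point(s)
  x = 2: RHS = 12, y in [9, 14]  -> 2 point(s)
  x = 3: RHS = 18, y in [8, 15]  -> 2 point(s)
  x = 7: RHS = 6, y in [11, 12]  -> 2 point(s)
  x = 8: RHS = 1, y in [1, 22]  -> 2 point(s)
  x = 10: RHS = 3, y in [7, 16]  -> 2 point(s)
  x = 14: RHS = 16, y in [4, 19]  -> 2 point(s)
  x = 15: RHS = 13, y in [6, 17]  -> 2 point(s)
  x = 16: RHS = 8, y in [10, 13]  -> 2 point(s)
  x = 18: RHS = 16, y in [4, 19]  -> 2 point(s)
  x = 19: RHS = 18, y in [8, 15]  -> 2 point(s)
  x = 21: RHS = 2, y in [5, 18]  -> 2 point(s)
Affine points: 24. Add the point at infinity: total = 25.

#E(F_23) = 25


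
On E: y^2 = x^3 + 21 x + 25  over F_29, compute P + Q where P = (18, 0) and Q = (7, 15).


P != Q, so use the chord formula.
s = (y2 - y1) / (x2 - x1) = (15) / (18) mod 29 = 25
x3 = s^2 - x1 - x2 mod 29 = 25^2 - 18 - 7 = 20
y3 = s (x1 - x3) - y1 mod 29 = 25 * (18 - 20) - 0 = 8

P + Q = (20, 8)


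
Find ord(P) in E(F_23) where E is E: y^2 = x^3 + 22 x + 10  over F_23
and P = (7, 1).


Compute successive multiples of P until we hit O:
  1P = (7, 1)
  2P = (2, 19)
  3P = (15, 14)
  4P = (4, 1)
  5P = (12, 22)
  6P = (6, 17)
  7P = (13, 3)
  8P = (21, 2)
  ... (continuing to 23P)
  23P = O

ord(P) = 23


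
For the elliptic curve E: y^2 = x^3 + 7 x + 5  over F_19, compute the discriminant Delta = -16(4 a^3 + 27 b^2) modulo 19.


4 a^3 + 27 b^2 = 4*7^3 + 27*5^2 = 1372 + 675 = 2047
Delta = -16 * (2047) = -32752
Delta mod 19 = 4

Delta = 4 (mod 19)


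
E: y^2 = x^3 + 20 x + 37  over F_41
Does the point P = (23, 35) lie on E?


Check whether y^2 = x^3 + 20 x + 37 (mod 41) for (x, y) = (23, 35).
LHS: y^2 = 35^2 mod 41 = 36
RHS: x^3 + 20 x + 37 = 23^3 + 20*23 + 37 mod 41 = 36
LHS = RHS

Yes, on the curve


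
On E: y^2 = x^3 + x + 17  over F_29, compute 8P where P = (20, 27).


k = 8 = 1000_2 (binary, LSB first: 0001)
Double-and-add from P = (20, 27):
  bit 0 = 0: acc unchanged = O
  bit 1 = 0: acc unchanged = O
  bit 2 = 0: acc unchanged = O
  bit 3 = 1: acc = O + (18, 3) = (18, 3)

8P = (18, 3)


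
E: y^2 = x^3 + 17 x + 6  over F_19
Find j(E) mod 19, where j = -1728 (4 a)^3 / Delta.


Delta = -16(4 a^3 + 27 b^2) mod 19 = 8
-1728 * (4 a)^3 = -1728 * (4*17)^3 mod 19 = 1
j = 1 * 8^(-1) mod 19 = 12

j = 12 (mod 19)


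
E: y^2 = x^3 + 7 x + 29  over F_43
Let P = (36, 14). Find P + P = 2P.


Doubling: s = (3 x1^2 + a) / (2 y1)
s = (3*36^2 + 7) / (2*14) mod 43 = 27
x3 = s^2 - 2 x1 mod 43 = 27^2 - 2*36 = 12
y3 = s (x1 - x3) - y1 mod 43 = 27 * (36 - 12) - 14 = 32

2P = (12, 32)


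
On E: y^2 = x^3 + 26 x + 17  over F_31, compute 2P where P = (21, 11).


Doubling: s = (3 x1^2 + a) / (2 y1)
s = (3*21^2 + 26) / (2*11) mod 31 = 12
x3 = s^2 - 2 x1 mod 31 = 12^2 - 2*21 = 9
y3 = s (x1 - x3) - y1 mod 31 = 12 * (21 - 9) - 11 = 9

2P = (9, 9)


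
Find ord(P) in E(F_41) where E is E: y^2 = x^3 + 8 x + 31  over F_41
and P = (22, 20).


Compute successive multiples of P until we hit O:
  1P = (22, 20)
  2P = (7, 15)
  3P = (3, 0)
  4P = (7, 26)
  5P = (22, 21)
  6P = O

ord(P) = 6


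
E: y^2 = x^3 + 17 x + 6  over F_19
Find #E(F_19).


For each x in F_19, count y with y^2 = x^3 + 17 x + 6 mod 19:
  x = 0: RHS = 6, y in [5, 14]  -> 2 point(s)
  x = 1: RHS = 5, y in [9, 10]  -> 2 point(s)
  x = 4: RHS = 5, y in [9, 10]  -> 2 point(s)
  x = 5: RHS = 7, y in [8, 11]  -> 2 point(s)
  x = 6: RHS = 1, y in [1, 18]  -> 2 point(s)
  x = 10: RHS = 17, y in [6, 13]  -> 2 point(s)
  x = 11: RHS = 4, y in [2, 17]  -> 2 point(s)
  x = 12: RHS = 0, y in [0]  -> 1 point(s)
  x = 13: RHS = 11, y in [7, 12]  -> 2 point(s)
  x = 14: RHS = 5, y in [9, 10]  -> 2 point(s)
  x = 15: RHS = 7, y in [8, 11]  -> 2 point(s)
  x = 16: RHS = 4, y in [2, 17]  -> 2 point(s)
  x = 18: RHS = 7, y in [8, 11]  -> 2 point(s)
Affine points: 25. Add the point at infinity: total = 26.

#E(F_19) = 26


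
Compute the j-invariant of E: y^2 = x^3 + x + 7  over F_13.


Delta = -16(4 a^3 + 27 b^2) mod 13 = 10
-1728 * (4 a)^3 = -1728 * (4*1)^3 mod 13 = 12
j = 12 * 10^(-1) mod 13 = 9

j = 9 (mod 13)


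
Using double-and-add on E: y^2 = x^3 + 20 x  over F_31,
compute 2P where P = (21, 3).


k = 2 = 10_2 (binary, LSB first: 01)
Double-and-add from P = (21, 3):
  bit 0 = 0: acc unchanged = O
  bit 1 = 1: acc = O + (9, 17) = (9, 17)

2P = (9, 17)


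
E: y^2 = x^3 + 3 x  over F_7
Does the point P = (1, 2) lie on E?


Check whether y^2 = x^3 + 3 x + 0 (mod 7) for (x, y) = (1, 2).
LHS: y^2 = 2^2 mod 7 = 4
RHS: x^3 + 3 x + 0 = 1^3 + 3*1 + 0 mod 7 = 4
LHS = RHS

Yes, on the curve


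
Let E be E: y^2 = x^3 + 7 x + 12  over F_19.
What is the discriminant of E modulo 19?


4 a^3 + 27 b^2 = 4*7^3 + 27*12^2 = 1372 + 3888 = 5260
Delta = -16 * (5260) = -84160
Delta mod 19 = 10

Delta = 10 (mod 19)


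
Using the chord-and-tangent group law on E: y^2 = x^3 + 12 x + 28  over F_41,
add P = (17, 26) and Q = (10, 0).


P != Q, so use the chord formula.
s = (y2 - y1) / (x2 - x1) = (15) / (34) mod 41 = 33
x3 = s^2 - x1 - x2 mod 41 = 33^2 - 17 - 10 = 37
y3 = s (x1 - x3) - y1 mod 41 = 33 * (17 - 37) - 26 = 11

P + Q = (37, 11)


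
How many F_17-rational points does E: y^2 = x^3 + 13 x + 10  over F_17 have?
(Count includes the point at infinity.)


For each x in F_17, count y with y^2 = x^3 + 13 x + 10 mod 17:
  x = 3: RHS = 8, y in [5, 12]  -> 2 point(s)
  x = 5: RHS = 13, y in [8, 9]  -> 2 point(s)
  x = 6: RHS = 15, y in [7, 10]  -> 2 point(s)
  x = 7: RHS = 2, y in [6, 11]  -> 2 point(s)
  x = 10: RHS = 1, y in [1, 16]  -> 2 point(s)
  x = 13: RHS = 13, y in [8, 9]  -> 2 point(s)
  x = 16: RHS = 13, y in [8, 9]  -> 2 point(s)
Affine points: 14. Add the point at infinity: total = 15.

#E(F_17) = 15


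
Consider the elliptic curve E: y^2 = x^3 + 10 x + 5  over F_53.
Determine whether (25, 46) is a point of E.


Check whether y^2 = x^3 + 10 x + 5 (mod 53) for (x, y) = (25, 46).
LHS: y^2 = 46^2 mod 53 = 49
RHS: x^3 + 10 x + 5 = 25^3 + 10*25 + 5 mod 53 = 33
LHS != RHS

No, not on the curve


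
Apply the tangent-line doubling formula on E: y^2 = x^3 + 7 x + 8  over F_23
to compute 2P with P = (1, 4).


Doubling: s = (3 x1^2 + a) / (2 y1)
s = (3*1^2 + 7) / (2*4) mod 23 = 7
x3 = s^2 - 2 x1 mod 23 = 7^2 - 2*1 = 1
y3 = s (x1 - x3) - y1 mod 23 = 7 * (1 - 1) - 4 = 19

2P = (1, 19)


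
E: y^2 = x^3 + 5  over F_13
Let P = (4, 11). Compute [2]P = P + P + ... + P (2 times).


k = 2 = 10_2 (binary, LSB first: 01)
Double-and-add from P = (4, 11):
  bit 0 = 0: acc unchanged = O
  bit 1 = 1: acc = O + (6, 0) = (6, 0)

2P = (6, 0)


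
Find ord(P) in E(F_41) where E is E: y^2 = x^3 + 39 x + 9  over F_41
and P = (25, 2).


Compute successive multiples of P until we hit O:
  1P = (25, 2)
  2P = (40, 16)
  3P = (35, 16)
  4P = (1, 7)
  5P = (7, 25)
  6P = (10, 13)
  7P = (10, 28)
  8P = (7, 16)
  ... (continuing to 13P)
  13P = O

ord(P) = 13


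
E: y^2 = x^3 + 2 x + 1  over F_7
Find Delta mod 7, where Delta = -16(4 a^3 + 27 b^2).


4 a^3 + 27 b^2 = 4*2^3 + 27*1^2 = 32 + 27 = 59
Delta = -16 * (59) = -944
Delta mod 7 = 1

Delta = 1 (mod 7)


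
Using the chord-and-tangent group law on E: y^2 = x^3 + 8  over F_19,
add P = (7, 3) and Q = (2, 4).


P != Q, so use the chord formula.
s = (y2 - y1) / (x2 - x1) = (1) / (14) mod 19 = 15
x3 = s^2 - x1 - x2 mod 19 = 15^2 - 7 - 2 = 7
y3 = s (x1 - x3) - y1 mod 19 = 15 * (7 - 7) - 3 = 16

P + Q = (7, 16)


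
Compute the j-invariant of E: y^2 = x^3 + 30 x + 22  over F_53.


Delta = -16(4 a^3 + 27 b^2) mod 53 = 9
-1728 * (4 a)^3 = -1728 * (4*30)^3 mod 53 = 13
j = 13 * 9^(-1) mod 53 = 25

j = 25 (mod 53)


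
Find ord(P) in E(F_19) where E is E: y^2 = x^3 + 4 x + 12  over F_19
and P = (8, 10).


Compute successive multiples of P until we hit O:
  1P = (8, 10)
  2P = (1, 13)
  3P = (16, 7)
  4P = (18, 8)
  5P = (9, 13)
  6P = (11, 0)
  7P = (9, 6)
  8P = (18, 11)
  ... (continuing to 12P)
  12P = O

ord(P) = 12


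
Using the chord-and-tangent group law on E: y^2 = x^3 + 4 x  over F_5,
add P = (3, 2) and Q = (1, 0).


P != Q, so use the chord formula.
s = (y2 - y1) / (x2 - x1) = (3) / (3) mod 5 = 1
x3 = s^2 - x1 - x2 mod 5 = 1^2 - 3 - 1 = 2
y3 = s (x1 - x3) - y1 mod 5 = 1 * (3 - 2) - 2 = 4

P + Q = (2, 4)


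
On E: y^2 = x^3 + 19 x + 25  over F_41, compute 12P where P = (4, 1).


k = 12 = 1100_2 (binary, LSB first: 0011)
Double-and-add from P = (4, 1):
  bit 0 = 0: acc unchanged = O
  bit 1 = 0: acc unchanged = O
  bit 2 = 1: acc = O + (29, 23) = (29, 23)
  bit 3 = 1: acc = (29, 23) + (24, 18) = (30, 17)

12P = (30, 17)


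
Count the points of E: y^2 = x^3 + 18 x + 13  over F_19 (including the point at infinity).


For each x in F_19, count y with y^2 = x^3 + 18 x + 13 mod 19:
  x = 2: RHS = 0, y in [0]  -> 1 point(s)
  x = 4: RHS = 16, y in [4, 15]  -> 2 point(s)
  x = 5: RHS = 0, y in [0]  -> 1 point(s)
  x = 7: RHS = 7, y in [8, 11]  -> 2 point(s)
  x = 8: RHS = 4, y in [2, 17]  -> 2 point(s)
  x = 9: RHS = 11, y in [7, 12]  -> 2 point(s)
  x = 12: RHS = 0, y in [0]  -> 1 point(s)
  x = 14: RHS = 7, y in [8, 11]  -> 2 point(s)
  x = 17: RHS = 7, y in [8, 11]  -> 2 point(s)
Affine points: 15. Add the point at infinity: total = 16.

#E(F_19) = 16


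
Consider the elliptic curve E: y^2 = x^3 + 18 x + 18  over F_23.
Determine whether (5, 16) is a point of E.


Check whether y^2 = x^3 + 18 x + 18 (mod 23) for (x, y) = (5, 16).
LHS: y^2 = 16^2 mod 23 = 3
RHS: x^3 + 18 x + 18 = 5^3 + 18*5 + 18 mod 23 = 3
LHS = RHS

Yes, on the curve


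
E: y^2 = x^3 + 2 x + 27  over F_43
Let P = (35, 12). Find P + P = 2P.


Doubling: s = (3 x1^2 + a) / (2 y1)
s = (3*35^2 + 2) / (2*12) mod 43 = 26
x3 = s^2 - 2 x1 mod 43 = 26^2 - 2*35 = 4
y3 = s (x1 - x3) - y1 mod 43 = 26 * (35 - 4) - 12 = 20

2P = (4, 20)


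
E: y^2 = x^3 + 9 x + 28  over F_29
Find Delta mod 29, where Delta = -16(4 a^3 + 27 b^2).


4 a^3 + 27 b^2 = 4*9^3 + 27*28^2 = 2916 + 21168 = 24084
Delta = -16 * (24084) = -385344
Delta mod 29 = 8

Delta = 8 (mod 29)


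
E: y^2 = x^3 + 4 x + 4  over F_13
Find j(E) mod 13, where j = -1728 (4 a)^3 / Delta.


Delta = -16(4 a^3 + 27 b^2) mod 13 = 3
-1728 * (4 a)^3 = -1728 * (4*4)^3 mod 13 = 1
j = 1 * 3^(-1) mod 13 = 9

j = 9 (mod 13)


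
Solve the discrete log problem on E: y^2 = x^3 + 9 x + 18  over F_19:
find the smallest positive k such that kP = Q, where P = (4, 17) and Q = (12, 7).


Enumerate multiples of P until we hit Q = (12, 7):
  1P = (4, 17)
  2P = (11, 2)
  3P = (2, 14)
  4P = (1, 16)
  5P = (12, 12)
  6P = (12, 7)
Match found at i = 6.

k = 6


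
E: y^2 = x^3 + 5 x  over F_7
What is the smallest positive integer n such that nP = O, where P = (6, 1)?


Compute successive multiples of P until we hit O:
  1P = (6, 1)
  2P = (4, 0)
  3P = (6, 6)
  4P = O

ord(P) = 4


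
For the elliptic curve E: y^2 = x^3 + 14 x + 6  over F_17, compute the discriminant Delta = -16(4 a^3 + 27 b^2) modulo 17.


4 a^3 + 27 b^2 = 4*14^3 + 27*6^2 = 10976 + 972 = 11948
Delta = -16 * (11948) = -191168
Delta mod 17 = 14

Delta = 14 (mod 17)


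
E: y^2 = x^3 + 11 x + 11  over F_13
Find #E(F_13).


For each x in F_13, count y with y^2 = x^3 + 11 x + 11 mod 13:
  x = 1: RHS = 10, y in [6, 7]  -> 2 point(s)
  x = 5: RHS = 9, y in [3, 10]  -> 2 point(s)
  x = 8: RHS = 0, y in [0]  -> 1 point(s)
  x = 10: RHS = 3, y in [4, 9]  -> 2 point(s)
  x = 12: RHS = 12, y in [5, 8]  -> 2 point(s)
Affine points: 9. Add the point at infinity: total = 10.

#E(F_13) = 10


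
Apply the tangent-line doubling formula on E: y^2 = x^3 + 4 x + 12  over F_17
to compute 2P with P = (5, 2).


Doubling: s = (3 x1^2 + a) / (2 y1)
s = (3*5^2 + 4) / (2*2) mod 17 = 7
x3 = s^2 - 2 x1 mod 17 = 7^2 - 2*5 = 5
y3 = s (x1 - x3) - y1 mod 17 = 7 * (5 - 5) - 2 = 15

2P = (5, 15)


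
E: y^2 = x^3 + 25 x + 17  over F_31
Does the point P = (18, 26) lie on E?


Check whether y^2 = x^3 + 25 x + 17 (mod 31) for (x, y) = (18, 26).
LHS: y^2 = 26^2 mod 31 = 25
RHS: x^3 + 25 x + 17 = 18^3 + 25*18 + 17 mod 31 = 6
LHS != RHS

No, not on the curve


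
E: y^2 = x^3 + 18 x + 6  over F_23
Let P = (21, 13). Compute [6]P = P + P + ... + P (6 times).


k = 6 = 110_2 (binary, LSB first: 011)
Double-and-add from P = (21, 13):
  bit 0 = 0: acc unchanged = O
  bit 1 = 1: acc = O + (12, 8) = (12, 8)
  bit 2 = 1: acc = (12, 8) + (17, 21) = (21, 10)

6P = (21, 10)


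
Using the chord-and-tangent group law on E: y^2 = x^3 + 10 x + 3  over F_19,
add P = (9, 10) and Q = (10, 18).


P != Q, so use the chord formula.
s = (y2 - y1) / (x2 - x1) = (8) / (1) mod 19 = 8
x3 = s^2 - x1 - x2 mod 19 = 8^2 - 9 - 10 = 7
y3 = s (x1 - x3) - y1 mod 19 = 8 * (9 - 7) - 10 = 6

P + Q = (7, 6)


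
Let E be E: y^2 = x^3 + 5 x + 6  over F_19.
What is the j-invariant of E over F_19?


Delta = -16(4 a^3 + 27 b^2) mod 19 = 8
-1728 * (4 a)^3 = -1728 * (4*5)^3 mod 19 = 1
j = 1 * 8^(-1) mod 19 = 12

j = 12 (mod 19)


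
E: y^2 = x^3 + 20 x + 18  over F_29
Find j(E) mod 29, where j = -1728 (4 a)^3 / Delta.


Delta = -16(4 a^3 + 27 b^2) mod 29 = 10
-1728 * (4 a)^3 = -1728 * (4*20)^3 mod 29 = 2
j = 2 * 10^(-1) mod 29 = 6

j = 6 (mod 29)


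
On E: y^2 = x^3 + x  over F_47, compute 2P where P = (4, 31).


Doubling: s = (3 x1^2 + a) / (2 y1)
s = (3*4^2 + 1) / (2*31) mod 47 = 44
x3 = s^2 - 2 x1 mod 47 = 44^2 - 2*4 = 1
y3 = s (x1 - x3) - y1 mod 47 = 44 * (4 - 1) - 31 = 7

2P = (1, 7)


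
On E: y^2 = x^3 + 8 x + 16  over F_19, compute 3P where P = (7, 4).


k = 3 = 11_2 (binary, LSB first: 11)
Double-and-add from P = (7, 4):
  bit 0 = 1: acc = O + (7, 4) = (7, 4)
  bit 1 = 1: acc = (7, 4) + (9, 0) = (7, 15)

3P = (7, 15)


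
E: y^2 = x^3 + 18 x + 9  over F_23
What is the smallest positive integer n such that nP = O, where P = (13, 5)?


Compute successive multiples of P until we hit O:
  1P = (13, 5)
  2P = (22, 17)
  3P = (0, 20)
  4P = (18, 22)
  5P = (10, 19)
  6P = (9, 7)
  7P = (7, 15)
  8P = (16, 0)
  ... (continuing to 16P)
  16P = O

ord(P) = 16


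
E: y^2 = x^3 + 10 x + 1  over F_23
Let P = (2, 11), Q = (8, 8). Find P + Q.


P != Q, so use the chord formula.
s = (y2 - y1) / (x2 - x1) = (20) / (6) mod 23 = 11
x3 = s^2 - x1 - x2 mod 23 = 11^2 - 2 - 8 = 19
y3 = s (x1 - x3) - y1 mod 23 = 11 * (2 - 19) - 11 = 9

P + Q = (19, 9)


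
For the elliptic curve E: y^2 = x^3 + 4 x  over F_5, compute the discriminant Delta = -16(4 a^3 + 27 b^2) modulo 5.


4 a^3 + 27 b^2 = 4*4^3 + 27*0^2 = 256 + 0 = 256
Delta = -16 * (256) = -4096
Delta mod 5 = 4

Delta = 4 (mod 5)


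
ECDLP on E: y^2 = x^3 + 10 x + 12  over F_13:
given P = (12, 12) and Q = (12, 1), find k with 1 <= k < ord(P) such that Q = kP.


Enumerate multiples of P until we hit Q = (12, 1):
  1P = (12, 12)
  2P = (2, 1)
  3P = (11, 6)
  4P = (0, 8)
  5P = (4, 8)
  6P = (7, 10)
  7P = (3, 2)
  8P = (1, 6)
  9P = (9, 5)
  10P = (9, 8)
  11P = (1, 7)
  12P = (3, 11)
  13P = (7, 3)
  14P = (4, 5)
  15P = (0, 5)
  16P = (11, 7)
  17P = (2, 12)
  18P = (12, 1)
Match found at i = 18.

k = 18


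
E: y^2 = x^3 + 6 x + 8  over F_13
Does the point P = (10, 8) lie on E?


Check whether y^2 = x^3 + 6 x + 8 (mod 13) for (x, y) = (10, 8).
LHS: y^2 = 8^2 mod 13 = 12
RHS: x^3 + 6 x + 8 = 10^3 + 6*10 + 8 mod 13 = 2
LHS != RHS

No, not on the curve


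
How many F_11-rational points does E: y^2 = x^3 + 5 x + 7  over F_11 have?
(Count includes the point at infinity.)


For each x in F_11, count y with y^2 = x^3 + 5 x + 7 mod 11:
  x = 2: RHS = 3, y in [5, 6]  -> 2 point(s)
  x = 3: RHS = 5, y in [4, 7]  -> 2 point(s)
  x = 4: RHS = 3, y in [5, 6]  -> 2 point(s)
  x = 5: RHS = 3, y in [5, 6]  -> 2 point(s)
  x = 6: RHS = 0, y in [0]  -> 1 point(s)
  x = 7: RHS = 0, y in [0]  -> 1 point(s)
  x = 8: RHS = 9, y in [3, 8]  -> 2 point(s)
  x = 9: RHS = 0, y in [0]  -> 1 point(s)
  x = 10: RHS = 1, y in [1, 10]  -> 2 point(s)
Affine points: 15. Add the point at infinity: total = 16.

#E(F_11) = 16


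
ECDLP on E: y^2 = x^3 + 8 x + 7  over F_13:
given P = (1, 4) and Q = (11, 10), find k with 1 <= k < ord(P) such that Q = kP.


Enumerate multiples of P until we hit Q = (11, 10):
  1P = (1, 4)
  2P = (7, 4)
  3P = (5, 9)
  4P = (11, 3)
  5P = (4, 8)
  6P = (4, 5)
  7P = (11, 10)
Match found at i = 7.

k = 7


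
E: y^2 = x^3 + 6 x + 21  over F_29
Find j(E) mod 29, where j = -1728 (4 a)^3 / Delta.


Delta = -16(4 a^3 + 27 b^2) mod 29 = 27
-1728 * (4 a)^3 = -1728 * (4*6)^3 mod 29 = 8
j = 8 * 27^(-1) mod 29 = 25

j = 25 (mod 29)


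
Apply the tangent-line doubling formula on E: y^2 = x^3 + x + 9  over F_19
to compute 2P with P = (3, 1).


Doubling: s = (3 x1^2 + a) / (2 y1)
s = (3*3^2 + 1) / (2*1) mod 19 = 14
x3 = s^2 - 2 x1 mod 19 = 14^2 - 2*3 = 0
y3 = s (x1 - x3) - y1 mod 19 = 14 * (3 - 0) - 1 = 3

2P = (0, 3)


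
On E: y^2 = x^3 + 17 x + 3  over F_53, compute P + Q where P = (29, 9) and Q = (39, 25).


P != Q, so use the chord formula.
s = (y2 - y1) / (x2 - x1) = (16) / (10) mod 53 = 44
x3 = s^2 - x1 - x2 mod 53 = 44^2 - 29 - 39 = 13
y3 = s (x1 - x3) - y1 mod 53 = 44 * (29 - 13) - 9 = 6

P + Q = (13, 6)


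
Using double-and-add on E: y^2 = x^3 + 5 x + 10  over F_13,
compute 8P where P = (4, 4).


k = 8 = 1000_2 (binary, LSB first: 0001)
Double-and-add from P = (4, 4):
  bit 0 = 0: acc unchanged = O
  bit 1 = 0: acc unchanged = O
  bit 2 = 0: acc unchanged = O
  bit 3 = 1: acc = O + (4, 9) = (4, 9)

8P = (4, 9)


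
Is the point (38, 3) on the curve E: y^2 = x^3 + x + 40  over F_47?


Check whether y^2 = x^3 + 1 x + 40 (mod 47) for (x, y) = (38, 3).
LHS: y^2 = 3^2 mod 47 = 9
RHS: x^3 + 1 x + 40 = 38^3 + 1*38 + 40 mod 47 = 7
LHS != RHS

No, not on the curve


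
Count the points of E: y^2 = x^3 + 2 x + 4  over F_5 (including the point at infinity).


For each x in F_5, count y with y^2 = x^3 + 2 x + 4 mod 5:
  x = 0: RHS = 4, y in [2, 3]  -> 2 point(s)
  x = 2: RHS = 1, y in [1, 4]  -> 2 point(s)
  x = 4: RHS = 1, y in [1, 4]  -> 2 point(s)
Affine points: 6. Add the point at infinity: total = 7.

#E(F_5) = 7


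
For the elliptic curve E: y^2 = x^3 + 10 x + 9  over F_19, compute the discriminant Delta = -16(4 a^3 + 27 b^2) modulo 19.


4 a^3 + 27 b^2 = 4*10^3 + 27*9^2 = 4000 + 2187 = 6187
Delta = -16 * (6187) = -98992
Delta mod 19 = 17

Delta = 17 (mod 19)


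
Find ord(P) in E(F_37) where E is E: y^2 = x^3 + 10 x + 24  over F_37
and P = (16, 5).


Compute successive multiples of P until we hit O:
  1P = (16, 5)
  2P = (15, 21)
  3P = (3, 9)
  4P = (17, 1)
  5P = (20, 11)
  6P = (31, 28)
  7P = (6, 35)
  8P = (24, 19)
  ... (continuing to 33P)
  33P = O

ord(P) = 33


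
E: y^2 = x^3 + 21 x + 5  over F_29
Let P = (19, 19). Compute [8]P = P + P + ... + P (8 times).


k = 8 = 1000_2 (binary, LSB first: 0001)
Double-and-add from P = (19, 19):
  bit 0 = 0: acc unchanged = O
  bit 1 = 0: acc unchanged = O
  bit 2 = 0: acc unchanged = O
  bit 3 = 1: acc = O + (12, 10) = (12, 10)

8P = (12, 10)


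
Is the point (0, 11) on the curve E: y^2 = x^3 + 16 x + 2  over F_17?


Check whether y^2 = x^3 + 16 x + 2 (mod 17) for (x, y) = (0, 11).
LHS: y^2 = 11^2 mod 17 = 2
RHS: x^3 + 16 x + 2 = 0^3 + 16*0 + 2 mod 17 = 2
LHS = RHS

Yes, on the curve


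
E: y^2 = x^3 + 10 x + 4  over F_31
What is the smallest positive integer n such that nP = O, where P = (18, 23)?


Compute successive multiples of P until we hit O:
  1P = (18, 23)
  2P = (23, 1)
  3P = (23, 30)
  4P = (18, 8)
  5P = O

ord(P) = 5


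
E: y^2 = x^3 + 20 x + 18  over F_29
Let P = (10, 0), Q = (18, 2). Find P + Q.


P != Q, so use the chord formula.
s = (y2 - y1) / (x2 - x1) = (2) / (8) mod 29 = 22
x3 = s^2 - x1 - x2 mod 29 = 22^2 - 10 - 18 = 21
y3 = s (x1 - x3) - y1 mod 29 = 22 * (10 - 21) - 0 = 19

P + Q = (21, 19)


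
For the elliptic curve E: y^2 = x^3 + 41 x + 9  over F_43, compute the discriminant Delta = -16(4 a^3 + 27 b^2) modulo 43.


4 a^3 + 27 b^2 = 4*41^3 + 27*9^2 = 275684 + 2187 = 277871
Delta = -16 * (277871) = -4445936
Delta mod 43 = 6

Delta = 6 (mod 43)


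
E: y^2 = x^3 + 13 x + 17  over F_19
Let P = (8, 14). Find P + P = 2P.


Doubling: s = (3 x1^2 + a) / (2 y1)
s = (3*8^2 + 13) / (2*14) mod 19 = 8
x3 = s^2 - 2 x1 mod 19 = 8^2 - 2*8 = 10
y3 = s (x1 - x3) - y1 mod 19 = 8 * (8 - 10) - 14 = 8

2P = (10, 8)


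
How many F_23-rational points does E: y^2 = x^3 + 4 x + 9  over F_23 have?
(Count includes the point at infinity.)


For each x in F_23, count y with y^2 = x^3 + 4 x + 9 mod 23:
  x = 0: RHS = 9, y in [3, 20]  -> 2 point(s)
  x = 2: RHS = 2, y in [5, 18]  -> 2 point(s)
  x = 3: RHS = 2, y in [5, 18]  -> 2 point(s)
  x = 5: RHS = 16, y in [4, 19]  -> 2 point(s)
  x = 7: RHS = 12, y in [9, 14]  -> 2 point(s)
  x = 8: RHS = 1, y in [1, 22]  -> 2 point(s)
  x = 11: RHS = 4, y in [2, 21]  -> 2 point(s)
  x = 13: RHS = 4, y in [2, 21]  -> 2 point(s)
  x = 14: RHS = 3, y in [7, 16]  -> 2 point(s)
  x = 16: RHS = 6, y in [11, 12]  -> 2 point(s)
  x = 18: RHS = 2, y in [5, 18]  -> 2 point(s)
  x = 20: RHS = 16, y in [4, 19]  -> 2 point(s)
  x = 21: RHS = 16, y in [4, 19]  -> 2 point(s)
  x = 22: RHS = 4, y in [2, 21]  -> 2 point(s)
Affine points: 28. Add the point at infinity: total = 29.

#E(F_23) = 29


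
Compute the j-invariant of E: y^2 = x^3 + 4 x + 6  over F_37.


Delta = -16(4 a^3 + 27 b^2) mod 37 = 36
-1728 * (4 a)^3 = -1728 * (4*4)^3 mod 37 = 27
j = 27 * 36^(-1) mod 37 = 10

j = 10 (mod 37)


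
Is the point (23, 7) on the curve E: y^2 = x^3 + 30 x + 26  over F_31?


Check whether y^2 = x^3 + 30 x + 26 (mod 31) for (x, y) = (23, 7).
LHS: y^2 = 7^2 mod 31 = 18
RHS: x^3 + 30 x + 26 = 23^3 + 30*23 + 26 mod 31 = 18
LHS = RHS

Yes, on the curve


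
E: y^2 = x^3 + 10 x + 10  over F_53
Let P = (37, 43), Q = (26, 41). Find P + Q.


P != Q, so use the chord formula.
s = (y2 - y1) / (x2 - x1) = (51) / (42) mod 53 = 5
x3 = s^2 - x1 - x2 mod 53 = 5^2 - 37 - 26 = 15
y3 = s (x1 - x3) - y1 mod 53 = 5 * (37 - 15) - 43 = 14

P + Q = (15, 14)


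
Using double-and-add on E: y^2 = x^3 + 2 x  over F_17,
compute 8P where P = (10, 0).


k = 8 = 1000_2 (binary, LSB first: 0001)
Double-and-add from P = (10, 0):
  bit 0 = 0: acc unchanged = O
  bit 1 = 0: acc unchanged = O
  bit 2 = 0: acc unchanged = O
  bit 3 = 1: acc = O + O = O

8P = O


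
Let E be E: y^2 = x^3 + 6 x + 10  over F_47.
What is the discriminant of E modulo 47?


4 a^3 + 27 b^2 = 4*6^3 + 27*10^2 = 864 + 2700 = 3564
Delta = -16 * (3564) = -57024
Delta mod 47 = 34

Delta = 34 (mod 47)


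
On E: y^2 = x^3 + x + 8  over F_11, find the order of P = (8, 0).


Compute successive multiples of P until we hit O:
  1P = (8, 0)
  2P = O

ord(P) = 2
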